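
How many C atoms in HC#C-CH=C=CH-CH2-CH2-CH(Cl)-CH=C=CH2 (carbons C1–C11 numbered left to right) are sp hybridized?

C1: sp ✓
C2: sp ✓
C3: sp2
C4: sp ✓
C5: sp2
C6: sp3
C7: sp3
C8: sp3
C9: sp2
C10: sp ✓
C11: sp2
C1, C2, C4, C10 → 4 sp carbons.

4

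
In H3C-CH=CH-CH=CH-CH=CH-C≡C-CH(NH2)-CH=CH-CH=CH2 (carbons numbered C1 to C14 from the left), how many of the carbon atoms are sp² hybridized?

C1: sp3
C2: sp2 ✓
C3: sp2 ✓
C4: sp2 ✓
C5: sp2 ✓
C6: sp2 ✓
C7: sp2 ✓
C8: sp
C9: sp
C10: sp3
C11: sp2 ✓
C12: sp2 ✓
C13: sp2 ✓
C14: sp2 ✓
C2, C3, C4, C5, C6, C7, C11, C12, C13, C14 → 10 sp2 carbons.

10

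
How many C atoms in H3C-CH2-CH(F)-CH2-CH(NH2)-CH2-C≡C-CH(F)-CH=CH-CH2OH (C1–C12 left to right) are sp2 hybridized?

C1: sp3
C2: sp3
C3: sp3
C4: sp3
C5: sp3
C6: sp3
C7: sp
C8: sp
C9: sp3
C10: sp2 ✓
C11: sp2 ✓
C12: sp3
C10, C11 → 2 sp2 carbons.

2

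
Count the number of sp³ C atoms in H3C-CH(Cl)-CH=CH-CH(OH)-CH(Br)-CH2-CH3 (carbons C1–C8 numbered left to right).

C1: sp3 ✓
C2: sp3 ✓
C3: sp2
C4: sp2
C5: sp3 ✓
C6: sp3 ✓
C7: sp3 ✓
C8: sp3 ✓
C1, C2, C5, C6, C7, C8 → 6 sp3 carbons.

6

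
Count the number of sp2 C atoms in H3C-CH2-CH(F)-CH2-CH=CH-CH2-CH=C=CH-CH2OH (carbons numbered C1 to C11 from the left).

C1: sp3
C2: sp3
C3: sp3
C4: sp3
C5: sp2 ✓
C6: sp2 ✓
C7: sp3
C8: sp2 ✓
C9: sp
C10: sp2 ✓
C11: sp3
C5, C6, C8, C10 → 4 sp2 carbons.

4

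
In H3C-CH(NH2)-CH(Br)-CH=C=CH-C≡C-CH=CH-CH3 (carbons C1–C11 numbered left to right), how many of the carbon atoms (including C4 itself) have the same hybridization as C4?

C4 is sp2 (one π bond).
C1: sp3
C2: sp3
C3: sp3
C4: sp2 ✓
C5: sp
C6: sp2 ✓
C7: sp
C8: sp
C9: sp2 ✓
C10: sp2 ✓
C11: sp3
4 carbons are sp2.

4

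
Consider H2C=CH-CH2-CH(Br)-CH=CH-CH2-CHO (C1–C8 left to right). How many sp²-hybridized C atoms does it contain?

C1: sp2 ✓
C2: sp2 ✓
C3: sp3
C4: sp3
C5: sp2 ✓
C6: sp2 ✓
C7: sp3
C8: sp2 ✓
C1, C2, C5, C6, C8 → 5 sp2 carbons.

5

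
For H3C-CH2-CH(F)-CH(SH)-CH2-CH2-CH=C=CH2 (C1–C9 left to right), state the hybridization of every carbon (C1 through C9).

C1 — 4 σ bonds. Steric number 4, so sp3.
C2: 4 σ bonds — 4 electron domains, sp3.
C3: 4 σ bonds; 4 regions of electron density → sp3.
C4: 4 σ bonds — 4 electron domains, sp3.
C5 — 4 σ bonds. Steric number 4, so sp3.
C6 (4 σ bonds) has steric number 4: sp3.
C7 is sp2: 3 σ bonds, plus one π bond, 3 electron-density regions.
C8 has 2 σ bonds, plus two π bonds: steric number 2 → sp.
C9 has 3 σ bonds, plus one π bond: steric number 3 → sp2.

C1 sp3, C2 sp3, C3 sp3, C4 sp3, C5 sp3, C6 sp3, C7 sp2, C8 sp, C9 sp2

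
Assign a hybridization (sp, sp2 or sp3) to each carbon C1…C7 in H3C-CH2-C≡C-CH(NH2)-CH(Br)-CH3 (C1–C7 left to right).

C1: 4 σ bonds; 4 regions of electron density → sp3.
C2 (4 σ bonds) has steric number 4: sp3.
C3: 2 σ bonds, plus two π bonds; 2 regions of electron density → sp.
C4 is sp: 2 σ bonds, plus two π bonds, 2 electron-density regions.
C5 (4 σ bonds) has steric number 4: sp3.
C6 carries 4 σ bonds, giving a steric number of 4, so it is sp3.
C7 — 4 σ bonds. Steric number 4, so sp3.

C1 sp3, C2 sp3, C3 sp, C4 sp, C5 sp3, C6 sp3, C7 sp3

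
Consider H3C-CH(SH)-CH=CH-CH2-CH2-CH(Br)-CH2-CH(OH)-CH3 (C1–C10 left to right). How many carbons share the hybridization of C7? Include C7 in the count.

8

C7 is sp3 (only σ bonds).
C1: sp3 ✓
C2: sp3 ✓
C3: sp2
C4: sp2
C5: sp3 ✓
C6: sp3 ✓
C7: sp3 ✓
C8: sp3 ✓
C9: sp3 ✓
C10: sp3 ✓
8 carbons are sp3.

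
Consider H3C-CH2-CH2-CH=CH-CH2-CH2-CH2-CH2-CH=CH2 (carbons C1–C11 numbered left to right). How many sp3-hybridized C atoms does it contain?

7

C1: sp3 ✓
C2: sp3 ✓
C3: sp3 ✓
C4: sp2
C5: sp2
C6: sp3 ✓
C7: sp3 ✓
C8: sp3 ✓
C9: sp3 ✓
C10: sp2
C11: sp2
C1, C2, C3, C6, C7, C8, C9 → 7 sp3 carbons.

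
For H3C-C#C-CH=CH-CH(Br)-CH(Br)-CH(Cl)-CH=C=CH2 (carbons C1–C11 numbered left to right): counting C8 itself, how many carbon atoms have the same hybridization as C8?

C8 is sp3 (only σ bonds).
C1: sp3 ✓
C2: sp
C3: sp
C4: sp2
C5: sp2
C6: sp3 ✓
C7: sp3 ✓
C8: sp3 ✓
C9: sp2
C10: sp
C11: sp2
4 carbons are sp3.

4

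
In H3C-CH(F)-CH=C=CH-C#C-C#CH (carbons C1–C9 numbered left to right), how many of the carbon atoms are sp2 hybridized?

2

C1: sp3
C2: sp3
C3: sp2 ✓
C4: sp
C5: sp2 ✓
C6: sp
C7: sp
C8: sp
C9: sp
C3, C5 → 2 sp2 carbons.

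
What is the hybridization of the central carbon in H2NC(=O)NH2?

The central carbon has 3 σ bonds, plus one π bond: steric number 3 → sp2.

sp2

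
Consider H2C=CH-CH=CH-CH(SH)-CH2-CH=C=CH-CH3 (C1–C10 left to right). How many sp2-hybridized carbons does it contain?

6

C1: sp2 ✓
C2: sp2 ✓
C3: sp2 ✓
C4: sp2 ✓
C5: sp3
C6: sp3
C7: sp2 ✓
C8: sp
C9: sp2 ✓
C10: sp3
C1, C2, C3, C4, C7, C9 → 6 sp2 carbons.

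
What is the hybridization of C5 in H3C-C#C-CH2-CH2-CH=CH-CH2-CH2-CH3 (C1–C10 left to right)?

sp^3

C5 has 4 σ bonds: steric number 4 → sp3.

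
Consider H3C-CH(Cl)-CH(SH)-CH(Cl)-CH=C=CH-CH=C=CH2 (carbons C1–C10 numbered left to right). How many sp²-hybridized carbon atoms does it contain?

C1: sp3
C2: sp3
C3: sp3
C4: sp3
C5: sp2 ✓
C6: sp
C7: sp2 ✓
C8: sp2 ✓
C9: sp
C10: sp2 ✓
C5, C7, C8, C10 → 4 sp2 carbons.

4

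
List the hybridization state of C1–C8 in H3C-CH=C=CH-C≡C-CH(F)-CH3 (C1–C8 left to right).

C1 sp3, C2 sp2, C3 sp, C4 sp2, C5 sp, C6 sp, C7 sp3, C8 sp3

C1 is sp3: 4 σ bonds, 4 electron-density regions.
C2: 3 σ bonds, plus one π bond; 3 regions of electron density → sp2.
C3 — 2 σ bonds, plus two π bonds. Steric number 2, so sp.
C4: 3 σ bonds, plus one π bond — 3 electron domains, sp2.
C5 carries 2 σ bonds, plus two π bonds, giving a steric number of 2, so it is sp.
C6 — 2 σ bonds, plus two π bonds. Steric number 2, so sp.
C7 is sp3: 4 σ bonds, 4 electron-density regions.
C8 has 4 σ bonds: steric number 4 → sp3.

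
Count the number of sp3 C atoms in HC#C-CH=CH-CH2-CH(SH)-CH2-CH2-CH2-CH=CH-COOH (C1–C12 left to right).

5

C1: sp
C2: sp
C3: sp2
C4: sp2
C5: sp3 ✓
C6: sp3 ✓
C7: sp3 ✓
C8: sp3 ✓
C9: sp3 ✓
C10: sp2
C11: sp2
C12: sp2
C5, C6, C7, C8, C9 → 5 sp3 carbons.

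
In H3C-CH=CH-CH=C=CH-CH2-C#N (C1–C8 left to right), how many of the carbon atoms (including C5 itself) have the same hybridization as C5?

C5 is sp (two π bonds).
C1: sp3
C2: sp2
C3: sp2
C4: sp2
C5: sp ✓
C6: sp2
C7: sp3
C8: sp ✓
2 carbons are sp.

2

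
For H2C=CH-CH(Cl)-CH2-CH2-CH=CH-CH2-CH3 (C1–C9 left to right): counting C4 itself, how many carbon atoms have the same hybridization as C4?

5

C4 is sp3 (only σ bonds).
C1: sp2
C2: sp2
C3: sp3 ✓
C4: sp3 ✓
C5: sp3 ✓
C6: sp2
C7: sp2
C8: sp3 ✓
C9: sp3 ✓
5 carbons are sp3.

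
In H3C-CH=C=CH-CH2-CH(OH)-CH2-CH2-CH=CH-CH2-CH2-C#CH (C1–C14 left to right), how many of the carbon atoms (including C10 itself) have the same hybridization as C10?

C10 is sp2 (one π bond).
C1: sp3
C2: sp2 ✓
C3: sp
C4: sp2 ✓
C5: sp3
C6: sp3
C7: sp3
C8: sp3
C9: sp2 ✓
C10: sp2 ✓
C11: sp3
C12: sp3
C13: sp
C14: sp
4 carbons are sp2.

4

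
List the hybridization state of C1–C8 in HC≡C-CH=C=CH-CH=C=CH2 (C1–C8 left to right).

C1 sp, C2 sp, C3 sp2, C4 sp, C5 sp2, C6 sp2, C7 sp, C8 sp2

C1: 2 σ bonds, plus two π bonds — 2 electron domains, sp.
C2: 2 σ bonds, plus two π bonds; 2 regions of electron density → sp.
C3 is sp2: 3 σ bonds, plus one π bond, 3 electron-density regions.
C4 carries 2 σ bonds, plus two π bonds, giving a steric number of 2, so it is sp.
C5 (3 σ bonds, plus one π bond) has steric number 3: sp2.
C6 (3 σ bonds, plus one π bond) has steric number 3: sp2.
C7 is sp: 2 σ bonds, plus two π bonds, 2 electron-density regions.
C8 (3 σ bonds, plus one π bond) has steric number 3: sp2.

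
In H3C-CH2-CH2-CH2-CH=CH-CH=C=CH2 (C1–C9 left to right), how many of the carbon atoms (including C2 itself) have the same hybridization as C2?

4

C2 is sp3 (only σ bonds).
C1: sp3 ✓
C2: sp3 ✓
C3: sp3 ✓
C4: sp3 ✓
C5: sp2
C6: sp2
C7: sp2
C8: sp
C9: sp2
4 carbons are sp3.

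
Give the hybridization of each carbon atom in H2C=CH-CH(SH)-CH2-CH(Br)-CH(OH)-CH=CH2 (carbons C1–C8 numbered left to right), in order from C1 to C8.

C1 sp2, C2 sp2, C3 sp3, C4 sp3, C5 sp3, C6 sp3, C7 sp2, C8 sp2

C1: 3 σ bonds, plus one π bond; 3 regions of electron density → sp2.
C2: 3 σ bonds, plus one π bond; 3 regions of electron density → sp2.
C3 (4 σ bonds) has steric number 4: sp3.
C4 carries 4 σ bonds, giving a steric number of 4, so it is sp3.
C5 carries 4 σ bonds, giving a steric number of 4, so it is sp3.
C6: 4 σ bonds — 4 electron domains, sp3.
C7: 3 σ bonds, plus one π bond — 3 electron domains, sp2.
C8: 3 σ bonds, plus one π bond — 3 electron domains, sp2.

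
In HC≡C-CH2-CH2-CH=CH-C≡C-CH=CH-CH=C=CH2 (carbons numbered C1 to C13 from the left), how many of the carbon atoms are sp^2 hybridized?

6

C1: sp
C2: sp
C3: sp3
C4: sp3
C5: sp2 ✓
C6: sp2 ✓
C7: sp
C8: sp
C9: sp2 ✓
C10: sp2 ✓
C11: sp2 ✓
C12: sp
C13: sp2 ✓
C5, C6, C9, C10, C11, C13 → 6 sp2 carbons.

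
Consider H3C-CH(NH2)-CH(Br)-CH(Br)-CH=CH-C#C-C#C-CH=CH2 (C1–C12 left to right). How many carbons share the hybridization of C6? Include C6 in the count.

4

C6 is sp2 (one π bond).
C1: sp3
C2: sp3
C3: sp3
C4: sp3
C5: sp2 ✓
C6: sp2 ✓
C7: sp
C8: sp
C9: sp
C10: sp
C11: sp2 ✓
C12: sp2 ✓
4 carbons are sp2.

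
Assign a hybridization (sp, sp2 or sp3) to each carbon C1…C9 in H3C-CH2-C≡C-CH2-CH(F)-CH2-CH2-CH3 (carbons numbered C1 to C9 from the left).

C1 sp3, C2 sp3, C3 sp, C4 sp, C5 sp3, C6 sp3, C7 sp3, C8 sp3, C9 sp3

C1: 4 σ bonds; 4 regions of electron density → sp3.
C2 has 4 σ bonds: steric number 4 → sp3.
C3: 2 σ bonds, plus two π bonds; 2 regions of electron density → sp.
C4 (2 σ bonds, plus two π bonds) has steric number 2: sp.
C5 has 4 σ bonds: steric number 4 → sp3.
C6 is sp3: 4 σ bonds, 4 electron-density regions.
C7 — 4 σ bonds. Steric number 4, so sp3.
C8 carries 4 σ bonds, giving a steric number of 4, so it is sp3.
C9: 4 σ bonds; 4 regions of electron density → sp3.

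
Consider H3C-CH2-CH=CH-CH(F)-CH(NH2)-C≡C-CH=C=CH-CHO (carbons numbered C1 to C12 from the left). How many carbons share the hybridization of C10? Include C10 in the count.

C10 is sp (two π bonds).
C1: sp3
C2: sp3
C3: sp2
C4: sp2
C5: sp3
C6: sp3
C7: sp ✓
C8: sp ✓
C9: sp2
C10: sp ✓
C11: sp2
C12: sp2
3 carbons are sp.

3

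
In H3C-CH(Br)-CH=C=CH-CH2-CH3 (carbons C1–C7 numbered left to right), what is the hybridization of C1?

C1: 4 σ bonds; 4 regions of electron density → sp3.

sp^3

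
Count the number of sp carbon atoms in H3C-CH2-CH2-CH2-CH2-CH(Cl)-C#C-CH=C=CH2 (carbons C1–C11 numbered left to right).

3

C1: sp3
C2: sp3
C3: sp3
C4: sp3
C5: sp3
C6: sp3
C7: sp ✓
C8: sp ✓
C9: sp2
C10: sp ✓
C11: sp2
C7, C8, C10 → 3 sp carbons.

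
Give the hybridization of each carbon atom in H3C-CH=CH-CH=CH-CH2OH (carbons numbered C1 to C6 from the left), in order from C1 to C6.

C1 carries 4 σ bonds, giving a steric number of 4, so it is sp3.
C2 has 3 σ bonds, plus one π bond: steric number 3 → sp2.
C3 carries 3 σ bonds, plus one π bond, giving a steric number of 3, so it is sp2.
C4 has 3 σ bonds, plus one π bond: steric number 3 → sp2.
C5 carries 3 σ bonds, plus one π bond, giving a steric number of 3, so it is sp2.
C6 (4 σ bonds) has steric number 4: sp3.

C1 sp3, C2 sp2, C3 sp2, C4 sp2, C5 sp2, C6 sp3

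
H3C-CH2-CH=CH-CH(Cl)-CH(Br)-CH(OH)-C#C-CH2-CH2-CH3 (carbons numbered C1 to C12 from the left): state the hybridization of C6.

C6 is sp3: 4 σ bonds, 4 electron-density regions.

sp3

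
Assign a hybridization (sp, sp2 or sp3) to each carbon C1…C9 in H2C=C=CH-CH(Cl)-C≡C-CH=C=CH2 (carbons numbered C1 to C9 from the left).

C1 sp2, C2 sp, C3 sp2, C4 sp3, C5 sp, C6 sp, C7 sp2, C8 sp, C9 sp2

C1 has 3 σ bonds, plus one π bond: steric number 3 → sp2.
C2 carries 2 σ bonds, plus two π bonds, giving a steric number of 2, so it is sp.
C3 — 3 σ bonds, plus one π bond. Steric number 3, so sp2.
C4: 4 σ bonds; 4 regions of electron density → sp3.
C5: 2 σ bonds, plus two π bonds; 2 regions of electron density → sp.
C6: 2 σ bonds, plus two π bonds; 2 regions of electron density → sp.
C7: 3 σ bonds, plus one π bond; 3 regions of electron density → sp2.
C8 is sp: 2 σ bonds, plus two π bonds, 2 electron-density regions.
C9 — 3 σ bonds, plus one π bond. Steric number 3, so sp2.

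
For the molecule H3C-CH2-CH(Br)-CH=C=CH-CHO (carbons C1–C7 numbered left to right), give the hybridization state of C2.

sp^3

C2: 4 σ bonds — 4 electron domains, sp3.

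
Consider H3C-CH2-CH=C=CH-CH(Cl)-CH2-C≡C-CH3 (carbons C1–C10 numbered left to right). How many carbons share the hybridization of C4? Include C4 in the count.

C4 is sp (two π bonds).
C1: sp3
C2: sp3
C3: sp2
C4: sp ✓
C5: sp2
C6: sp3
C7: sp3
C8: sp ✓
C9: sp ✓
C10: sp3
3 carbons are sp.

3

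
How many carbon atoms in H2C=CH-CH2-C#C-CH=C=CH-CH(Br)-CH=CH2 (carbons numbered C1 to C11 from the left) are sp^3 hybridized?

2

C1: sp2
C2: sp2
C3: sp3 ✓
C4: sp
C5: sp
C6: sp2
C7: sp
C8: sp2
C9: sp3 ✓
C10: sp2
C11: sp2
C3, C9 → 2 sp3 carbons.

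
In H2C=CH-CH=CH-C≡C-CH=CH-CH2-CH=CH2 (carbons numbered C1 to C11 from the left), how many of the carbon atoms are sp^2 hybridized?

C1: sp2 ✓
C2: sp2 ✓
C3: sp2 ✓
C4: sp2 ✓
C5: sp
C6: sp
C7: sp2 ✓
C8: sp2 ✓
C9: sp3
C10: sp2 ✓
C11: sp2 ✓
C1, C2, C3, C4, C7, C8, C10, C11 → 8 sp2 carbons.

8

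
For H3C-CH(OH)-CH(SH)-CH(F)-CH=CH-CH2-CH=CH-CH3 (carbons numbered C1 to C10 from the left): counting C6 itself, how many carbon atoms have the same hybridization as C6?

C6 is sp2 (one π bond).
C1: sp3
C2: sp3
C3: sp3
C4: sp3
C5: sp2 ✓
C6: sp2 ✓
C7: sp3
C8: sp2 ✓
C9: sp2 ✓
C10: sp3
4 carbons are sp2.

4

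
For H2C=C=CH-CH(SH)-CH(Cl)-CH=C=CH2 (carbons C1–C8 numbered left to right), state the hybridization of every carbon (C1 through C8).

C1: 3 σ bonds, plus one π bond — 3 electron domains, sp2.
C2: 2 σ bonds, plus two π bonds — 2 electron domains, sp.
C3 — 3 σ bonds, plus one π bond. Steric number 3, so sp2.
C4 carries 4 σ bonds, giving a steric number of 4, so it is sp3.
C5 carries 4 σ bonds, giving a steric number of 4, so it is sp3.
C6 has 3 σ bonds, plus one π bond: steric number 3 → sp2.
C7 carries 2 σ bonds, plus two π bonds, giving a steric number of 2, so it is sp.
C8 (3 σ bonds, plus one π bond) has steric number 3: sp2.

C1 sp2, C2 sp, C3 sp2, C4 sp3, C5 sp3, C6 sp2, C7 sp, C8 sp2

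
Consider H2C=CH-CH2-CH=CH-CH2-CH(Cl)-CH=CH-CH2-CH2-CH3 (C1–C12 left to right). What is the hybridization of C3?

sp^3

C3: 4 σ bonds — 4 electron domains, sp3.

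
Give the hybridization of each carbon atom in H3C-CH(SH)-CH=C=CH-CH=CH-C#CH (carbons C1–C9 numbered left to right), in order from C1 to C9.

C1 — 4 σ bonds. Steric number 4, so sp3.
C2 is sp3: 4 σ bonds, 4 electron-density regions.
C3 carries 3 σ bonds, plus one π bond, giving a steric number of 3, so it is sp2.
C4 has 2 σ bonds, plus two π bonds: steric number 2 → sp.
C5 — 3 σ bonds, plus one π bond. Steric number 3, so sp2.
C6 (3 σ bonds, plus one π bond) has steric number 3: sp2.
C7 carries 3 σ bonds, plus one π bond, giving a steric number of 3, so it is sp2.
C8: 2 σ bonds, plus two π bonds — 2 electron domains, sp.
C9: 2 σ bonds, plus two π bonds; 2 regions of electron density → sp.

C1 sp3, C2 sp3, C3 sp2, C4 sp, C5 sp2, C6 sp2, C7 sp2, C8 sp, C9 sp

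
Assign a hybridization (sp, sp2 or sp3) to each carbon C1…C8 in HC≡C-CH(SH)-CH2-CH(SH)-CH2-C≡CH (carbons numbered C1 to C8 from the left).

C1 sp, C2 sp, C3 sp3, C4 sp3, C5 sp3, C6 sp3, C7 sp, C8 sp

C1: 2 σ bonds, plus two π bonds — 2 electron domains, sp.
C2: 2 σ bonds, plus two π bonds — 2 electron domains, sp.
C3 has 4 σ bonds: steric number 4 → sp3.
C4 is sp3: 4 σ bonds, 4 electron-density regions.
C5 has 4 σ bonds: steric number 4 → sp3.
C6 — 4 σ bonds. Steric number 4, so sp3.
C7: 2 σ bonds, plus two π bonds — 2 electron domains, sp.
C8: 2 σ bonds, plus two π bonds — 2 electron domains, sp.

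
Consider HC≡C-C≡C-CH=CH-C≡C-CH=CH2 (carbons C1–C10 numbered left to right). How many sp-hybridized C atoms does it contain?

C1: sp ✓
C2: sp ✓
C3: sp ✓
C4: sp ✓
C5: sp2
C6: sp2
C7: sp ✓
C8: sp ✓
C9: sp2
C10: sp2
C1, C2, C3, C4, C7, C8 → 6 sp carbons.

6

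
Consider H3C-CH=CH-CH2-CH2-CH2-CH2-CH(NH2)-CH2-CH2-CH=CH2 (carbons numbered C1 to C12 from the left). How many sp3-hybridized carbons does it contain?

8

C1: sp3 ✓
C2: sp2
C3: sp2
C4: sp3 ✓
C5: sp3 ✓
C6: sp3 ✓
C7: sp3 ✓
C8: sp3 ✓
C9: sp3 ✓
C10: sp3 ✓
C11: sp2
C12: sp2
C1, C4, C5, C6, C7, C8, C9, C10 → 8 sp3 carbons.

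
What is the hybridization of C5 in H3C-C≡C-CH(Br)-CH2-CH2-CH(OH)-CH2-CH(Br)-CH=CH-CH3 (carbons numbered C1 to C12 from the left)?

C5 — 4 σ bonds. Steric number 4, so sp3.

sp³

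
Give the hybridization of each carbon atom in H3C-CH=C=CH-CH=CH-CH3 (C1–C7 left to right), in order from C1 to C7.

C1 sp3, C2 sp2, C3 sp, C4 sp2, C5 sp2, C6 sp2, C7 sp3

C1 carries 4 σ bonds, giving a steric number of 4, so it is sp3.
C2 has 3 σ bonds, plus one π bond: steric number 3 → sp2.
C3 — 2 σ bonds, plus two π bonds. Steric number 2, so sp.
C4 has 3 σ bonds, plus one π bond: steric number 3 → sp2.
C5 has 3 σ bonds, plus one π bond: steric number 3 → sp2.
C6 has 3 σ bonds, plus one π bond: steric number 3 → sp2.
C7: 4 σ bonds — 4 electron domains, sp3.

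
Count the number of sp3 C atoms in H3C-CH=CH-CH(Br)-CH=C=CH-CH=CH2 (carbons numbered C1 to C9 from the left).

C1: sp3 ✓
C2: sp2
C3: sp2
C4: sp3 ✓
C5: sp2
C6: sp
C7: sp2
C8: sp2
C9: sp2
C1, C4 → 2 sp3 carbons.

2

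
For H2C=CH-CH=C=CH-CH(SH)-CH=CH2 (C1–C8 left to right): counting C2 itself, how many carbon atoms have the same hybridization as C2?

6

C2 is sp2 (one π bond).
C1: sp2 ✓
C2: sp2 ✓
C3: sp2 ✓
C4: sp
C5: sp2 ✓
C6: sp3
C7: sp2 ✓
C8: sp2 ✓
6 carbons are sp2.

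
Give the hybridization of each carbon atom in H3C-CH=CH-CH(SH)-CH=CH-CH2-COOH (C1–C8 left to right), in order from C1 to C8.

C1 sp3, C2 sp2, C3 sp2, C4 sp3, C5 sp2, C6 sp2, C7 sp3, C8 sp2

C1 (4 σ bonds) has steric number 4: sp3.
C2: 3 σ bonds, plus one π bond; 3 regions of electron density → sp2.
C3 — 3 σ bonds, plus one π bond. Steric number 3, so sp2.
C4 has 4 σ bonds: steric number 4 → sp3.
C5: 3 σ bonds, plus one π bond; 3 regions of electron density → sp2.
C6 carries 3 σ bonds, plus one π bond, giving a steric number of 3, so it is sp2.
C7 (4 σ bonds) has steric number 4: sp3.
C8: 3 σ bonds, plus one π bond — 3 electron domains, sp2.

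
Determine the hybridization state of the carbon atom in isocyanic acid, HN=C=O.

The carbon atom carries 2 σ bonds, plus two π bonds, giving a steric number of 2, so it is sp.

sp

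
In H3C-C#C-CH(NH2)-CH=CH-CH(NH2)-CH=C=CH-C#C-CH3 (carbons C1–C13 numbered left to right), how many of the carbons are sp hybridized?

C1: sp3
C2: sp ✓
C3: sp ✓
C4: sp3
C5: sp2
C6: sp2
C7: sp3
C8: sp2
C9: sp ✓
C10: sp2
C11: sp ✓
C12: sp ✓
C13: sp3
C2, C3, C9, C11, C12 → 5 sp carbons.

5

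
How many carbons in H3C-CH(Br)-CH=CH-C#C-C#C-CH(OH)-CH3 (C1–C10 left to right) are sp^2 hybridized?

2

C1: sp3
C2: sp3
C3: sp2 ✓
C4: sp2 ✓
C5: sp
C6: sp
C7: sp
C8: sp
C9: sp3
C10: sp3
C3, C4 → 2 sp2 carbons.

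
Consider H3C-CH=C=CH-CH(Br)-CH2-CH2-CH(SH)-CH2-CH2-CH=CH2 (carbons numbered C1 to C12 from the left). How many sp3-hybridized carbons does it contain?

C1: sp3 ✓
C2: sp2
C3: sp
C4: sp2
C5: sp3 ✓
C6: sp3 ✓
C7: sp3 ✓
C8: sp3 ✓
C9: sp3 ✓
C10: sp3 ✓
C11: sp2
C12: sp2
C1, C5, C6, C7, C8, C9, C10 → 7 sp3 carbons.

7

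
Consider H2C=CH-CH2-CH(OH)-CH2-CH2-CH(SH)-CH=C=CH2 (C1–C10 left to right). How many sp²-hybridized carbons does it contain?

4

C1: sp2 ✓
C2: sp2 ✓
C3: sp3
C4: sp3
C5: sp3
C6: sp3
C7: sp3
C8: sp2 ✓
C9: sp
C10: sp2 ✓
C1, C2, C8, C10 → 4 sp2 carbons.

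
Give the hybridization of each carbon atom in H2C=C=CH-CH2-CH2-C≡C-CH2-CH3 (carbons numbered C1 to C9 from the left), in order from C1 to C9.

C1 sp2, C2 sp, C3 sp2, C4 sp3, C5 sp3, C6 sp, C7 sp, C8 sp3, C9 sp3

C1 is sp2: 3 σ bonds, plus one π bond, 3 electron-density regions.
C2: 2 σ bonds, plus two π bonds; 2 regions of electron density → sp.
C3 — 3 σ bonds, plus one π bond. Steric number 3, so sp2.
C4 has 4 σ bonds: steric number 4 → sp3.
C5 (4 σ bonds) has steric number 4: sp3.
C6 (2 σ bonds, plus two π bonds) has steric number 2: sp.
C7: 2 σ bonds, plus two π bonds — 2 electron domains, sp.
C8 has 4 σ bonds: steric number 4 → sp3.
C9 is sp3: 4 σ bonds, 4 electron-density regions.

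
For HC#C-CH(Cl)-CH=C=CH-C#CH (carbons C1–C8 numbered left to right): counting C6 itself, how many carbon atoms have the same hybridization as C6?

C6 is sp2 (one π bond).
C1: sp
C2: sp
C3: sp3
C4: sp2 ✓
C5: sp
C6: sp2 ✓
C7: sp
C8: sp
2 carbons are sp2.

2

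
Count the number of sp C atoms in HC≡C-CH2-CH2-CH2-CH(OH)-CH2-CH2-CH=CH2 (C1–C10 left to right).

2

C1: sp ✓
C2: sp ✓
C3: sp3
C4: sp3
C5: sp3
C6: sp3
C7: sp3
C8: sp3
C9: sp2
C10: sp2
C1, C2 → 2 sp carbons.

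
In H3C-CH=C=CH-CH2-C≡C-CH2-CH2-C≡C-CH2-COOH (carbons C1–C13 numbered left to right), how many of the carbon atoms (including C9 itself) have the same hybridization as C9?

C9 is sp3 (only σ bonds).
C1: sp3 ✓
C2: sp2
C3: sp
C4: sp2
C5: sp3 ✓
C6: sp
C7: sp
C8: sp3 ✓
C9: sp3 ✓
C10: sp
C11: sp
C12: sp3 ✓
C13: sp2
5 carbons are sp3.

5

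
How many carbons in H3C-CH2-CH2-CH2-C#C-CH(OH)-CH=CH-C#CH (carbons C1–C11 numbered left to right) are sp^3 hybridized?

5

C1: sp3 ✓
C2: sp3 ✓
C3: sp3 ✓
C4: sp3 ✓
C5: sp
C6: sp
C7: sp3 ✓
C8: sp2
C9: sp2
C10: sp
C11: sp
C1, C2, C3, C4, C7 → 5 sp3 carbons.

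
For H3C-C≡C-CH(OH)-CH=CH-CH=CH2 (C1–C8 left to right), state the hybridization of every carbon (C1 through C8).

C1 carries 4 σ bonds, giving a steric number of 4, so it is sp3.
C2: 2 σ bonds, plus two π bonds — 2 electron domains, sp.
C3 carries 2 σ bonds, plus two π bonds, giving a steric number of 2, so it is sp.
C4 is sp3: 4 σ bonds, 4 electron-density regions.
C5 is sp2: 3 σ bonds, plus one π bond, 3 electron-density regions.
C6 is sp2: 3 σ bonds, plus one π bond, 3 electron-density regions.
C7 has 3 σ bonds, plus one π bond: steric number 3 → sp2.
C8 carries 3 σ bonds, plus one π bond, giving a steric number of 3, so it is sp2.

C1 sp3, C2 sp, C3 sp, C4 sp3, C5 sp2, C6 sp2, C7 sp2, C8 sp2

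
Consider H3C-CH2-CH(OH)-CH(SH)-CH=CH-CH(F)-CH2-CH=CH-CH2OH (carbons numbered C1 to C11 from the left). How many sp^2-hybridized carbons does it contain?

C1: sp3
C2: sp3
C3: sp3
C4: sp3
C5: sp2 ✓
C6: sp2 ✓
C7: sp3
C8: sp3
C9: sp2 ✓
C10: sp2 ✓
C11: sp3
C5, C6, C9, C10 → 4 sp2 carbons.

4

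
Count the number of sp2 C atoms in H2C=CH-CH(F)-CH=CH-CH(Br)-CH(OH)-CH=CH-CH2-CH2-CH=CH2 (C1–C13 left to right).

8

C1: sp2 ✓
C2: sp2 ✓
C3: sp3
C4: sp2 ✓
C5: sp2 ✓
C6: sp3
C7: sp3
C8: sp2 ✓
C9: sp2 ✓
C10: sp3
C11: sp3
C12: sp2 ✓
C13: sp2 ✓
C1, C2, C4, C5, C8, C9, C12, C13 → 8 sp2 carbons.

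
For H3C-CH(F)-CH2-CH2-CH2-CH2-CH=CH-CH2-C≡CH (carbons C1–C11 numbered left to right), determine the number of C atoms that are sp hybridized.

2

C1: sp3
C2: sp3
C3: sp3
C4: sp3
C5: sp3
C6: sp3
C7: sp2
C8: sp2
C9: sp3
C10: sp ✓
C11: sp ✓
C10, C11 → 2 sp carbons.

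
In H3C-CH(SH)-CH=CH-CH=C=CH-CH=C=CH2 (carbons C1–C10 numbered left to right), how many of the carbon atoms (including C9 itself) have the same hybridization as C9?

C9 is sp (two π bonds).
C1: sp3
C2: sp3
C3: sp2
C4: sp2
C5: sp2
C6: sp ✓
C7: sp2
C8: sp2
C9: sp ✓
C10: sp2
2 carbons are sp.

2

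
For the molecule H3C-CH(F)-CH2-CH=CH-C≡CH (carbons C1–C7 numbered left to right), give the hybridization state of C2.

sp³

C2: 4 σ bonds — 4 electron domains, sp3.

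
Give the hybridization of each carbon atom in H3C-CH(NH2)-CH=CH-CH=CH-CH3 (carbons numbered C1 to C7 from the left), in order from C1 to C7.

C1 (4 σ bonds) has steric number 4: sp3.
C2 (4 σ bonds) has steric number 4: sp3.
C3 (3 σ bonds, plus one π bond) has steric number 3: sp2.
C4: 3 σ bonds, plus one π bond — 3 electron domains, sp2.
C5 — 3 σ bonds, plus one π bond. Steric number 3, so sp2.
C6 has 3 σ bonds, plus one π bond: steric number 3 → sp2.
C7 (4 σ bonds) has steric number 4: sp3.

C1 sp3, C2 sp3, C3 sp2, C4 sp2, C5 sp2, C6 sp2, C7 sp3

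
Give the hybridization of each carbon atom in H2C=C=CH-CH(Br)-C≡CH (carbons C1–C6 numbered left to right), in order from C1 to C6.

C1: 3 σ bonds, plus one π bond — 3 electron domains, sp2.
C2: 2 σ bonds, plus two π bonds — 2 electron domains, sp.
C3 carries 3 σ bonds, plus one π bond, giving a steric number of 3, so it is sp2.
C4 (4 σ bonds) has steric number 4: sp3.
C5 carries 2 σ bonds, plus two π bonds, giving a steric number of 2, so it is sp.
C6: 2 σ bonds, plus two π bonds — 2 electron domains, sp.

C1 sp2, C2 sp, C3 sp2, C4 sp3, C5 sp, C6 sp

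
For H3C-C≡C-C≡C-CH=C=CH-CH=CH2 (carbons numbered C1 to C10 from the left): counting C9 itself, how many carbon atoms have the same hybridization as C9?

C9 is sp2 (one π bond).
C1: sp3
C2: sp
C3: sp
C4: sp
C5: sp
C6: sp2 ✓
C7: sp
C8: sp2 ✓
C9: sp2 ✓
C10: sp2 ✓
4 carbons are sp2.

4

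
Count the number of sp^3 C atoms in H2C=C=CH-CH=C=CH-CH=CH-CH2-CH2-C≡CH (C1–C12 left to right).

C1: sp2
C2: sp
C3: sp2
C4: sp2
C5: sp
C6: sp2
C7: sp2
C8: sp2
C9: sp3 ✓
C10: sp3 ✓
C11: sp
C12: sp
C9, C10 → 2 sp3 carbons.

2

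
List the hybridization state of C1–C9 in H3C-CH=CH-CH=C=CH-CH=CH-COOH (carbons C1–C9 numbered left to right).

C1 — 4 σ bonds. Steric number 4, so sp3.
C2: 3 σ bonds, plus one π bond; 3 regions of electron density → sp2.
C3: 3 σ bonds, plus one π bond — 3 electron domains, sp2.
C4: 3 σ bonds, plus one π bond — 3 electron domains, sp2.
C5 carries 2 σ bonds, plus two π bonds, giving a steric number of 2, so it is sp.
C6 is sp2: 3 σ bonds, plus one π bond, 3 electron-density regions.
C7 carries 3 σ bonds, plus one π bond, giving a steric number of 3, so it is sp2.
C8 carries 3 σ bonds, plus one π bond, giving a steric number of 3, so it is sp2.
C9 carries 3 σ bonds, plus one π bond, giving a steric number of 3, so it is sp2.

C1 sp3, C2 sp2, C3 sp2, C4 sp2, C5 sp, C6 sp2, C7 sp2, C8 sp2, C9 sp2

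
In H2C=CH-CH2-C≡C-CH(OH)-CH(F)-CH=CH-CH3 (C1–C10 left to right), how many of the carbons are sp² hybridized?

4

C1: sp2 ✓
C2: sp2 ✓
C3: sp3
C4: sp
C5: sp
C6: sp3
C7: sp3
C8: sp2 ✓
C9: sp2 ✓
C10: sp3
C1, C2, C8, C9 → 4 sp2 carbons.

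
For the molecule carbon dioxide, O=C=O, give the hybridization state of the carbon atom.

sp

Two σ bonds, two π bonds → steric number 2 → sp.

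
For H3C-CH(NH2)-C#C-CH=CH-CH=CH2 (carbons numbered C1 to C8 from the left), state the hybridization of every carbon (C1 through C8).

C1 is sp3: 4 σ bonds, 4 electron-density regions.
C2 (4 σ bonds) has steric number 4: sp3.
C3 is sp: 2 σ bonds, plus two π bonds, 2 electron-density regions.
C4 carries 2 σ bonds, plus two π bonds, giving a steric number of 2, so it is sp.
C5 — 3 σ bonds, plus one π bond. Steric number 3, so sp2.
C6 (3 σ bonds, plus one π bond) has steric number 3: sp2.
C7 carries 3 σ bonds, plus one π bond, giving a steric number of 3, so it is sp2.
C8 is sp2: 3 σ bonds, plus one π bond, 3 electron-density regions.

C1 sp3, C2 sp3, C3 sp, C4 sp, C5 sp2, C6 sp2, C7 sp2, C8 sp2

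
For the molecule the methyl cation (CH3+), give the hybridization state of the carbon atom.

Three σ bonds to H, empty p orbital → sp2, trigonal planar.

sp^2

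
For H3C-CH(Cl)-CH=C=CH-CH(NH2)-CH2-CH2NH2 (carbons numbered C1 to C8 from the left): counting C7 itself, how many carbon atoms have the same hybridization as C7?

5

C7 is sp3 (only σ bonds).
C1: sp3 ✓
C2: sp3 ✓
C3: sp2
C4: sp
C5: sp2
C6: sp3 ✓
C7: sp3 ✓
C8: sp3 ✓
5 carbons are sp3.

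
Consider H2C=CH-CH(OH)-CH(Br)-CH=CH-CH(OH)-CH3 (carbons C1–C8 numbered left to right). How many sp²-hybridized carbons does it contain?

C1: sp2 ✓
C2: sp2 ✓
C3: sp3
C4: sp3
C5: sp2 ✓
C6: sp2 ✓
C7: sp3
C8: sp3
C1, C2, C5, C6 → 4 sp2 carbons.

4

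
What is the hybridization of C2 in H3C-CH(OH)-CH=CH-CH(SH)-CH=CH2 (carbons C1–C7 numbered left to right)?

sp^3

C2 (4 σ bonds) has steric number 4: sp3.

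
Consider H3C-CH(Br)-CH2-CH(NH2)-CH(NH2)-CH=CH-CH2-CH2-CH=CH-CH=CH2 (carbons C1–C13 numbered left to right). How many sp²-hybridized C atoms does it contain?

C1: sp3
C2: sp3
C3: sp3
C4: sp3
C5: sp3
C6: sp2 ✓
C7: sp2 ✓
C8: sp3
C9: sp3
C10: sp2 ✓
C11: sp2 ✓
C12: sp2 ✓
C13: sp2 ✓
C6, C7, C10, C11, C12, C13 → 6 sp2 carbons.

6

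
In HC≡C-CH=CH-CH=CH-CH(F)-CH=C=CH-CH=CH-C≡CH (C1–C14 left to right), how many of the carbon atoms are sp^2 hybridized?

8

C1: sp
C2: sp
C3: sp2 ✓
C4: sp2 ✓
C5: sp2 ✓
C6: sp2 ✓
C7: sp3
C8: sp2 ✓
C9: sp
C10: sp2 ✓
C11: sp2 ✓
C12: sp2 ✓
C13: sp
C14: sp
C3, C4, C5, C6, C8, C10, C11, C12 → 8 sp2 carbons.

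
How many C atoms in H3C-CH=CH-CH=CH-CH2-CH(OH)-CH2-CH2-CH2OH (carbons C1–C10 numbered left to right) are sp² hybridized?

C1: sp3
C2: sp2 ✓
C3: sp2 ✓
C4: sp2 ✓
C5: sp2 ✓
C6: sp3
C7: sp3
C8: sp3
C9: sp3
C10: sp3
C2, C3, C4, C5 → 4 sp2 carbons.

4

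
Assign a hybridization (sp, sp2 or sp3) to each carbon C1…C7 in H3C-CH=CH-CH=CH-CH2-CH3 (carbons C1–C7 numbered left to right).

C1 sp3, C2 sp2, C3 sp2, C4 sp2, C5 sp2, C6 sp3, C7 sp3

C1 carries 4 σ bonds, giving a steric number of 4, so it is sp3.
C2: 3 σ bonds, plus one π bond — 3 electron domains, sp2.
C3: 3 σ bonds, plus one π bond — 3 electron domains, sp2.
C4: 3 σ bonds, plus one π bond — 3 electron domains, sp2.
C5 — 3 σ bonds, plus one π bond. Steric number 3, so sp2.
C6 (4 σ bonds) has steric number 4: sp3.
C7: 4 σ bonds — 4 electron domains, sp3.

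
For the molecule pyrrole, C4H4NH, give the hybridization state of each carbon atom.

sp2

Each carbon atom (3 σ bonds, plus one π bond) has steric number 3: sp2.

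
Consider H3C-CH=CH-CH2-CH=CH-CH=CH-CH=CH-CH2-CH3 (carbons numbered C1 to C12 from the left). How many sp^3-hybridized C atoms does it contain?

4

C1: sp3 ✓
C2: sp2
C3: sp2
C4: sp3 ✓
C5: sp2
C6: sp2
C7: sp2
C8: sp2
C9: sp2
C10: sp2
C11: sp3 ✓
C12: sp3 ✓
C1, C4, C11, C12 → 4 sp3 carbons.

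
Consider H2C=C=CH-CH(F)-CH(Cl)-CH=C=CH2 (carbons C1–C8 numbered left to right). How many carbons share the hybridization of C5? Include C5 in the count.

2

C5 is sp3 (only σ bonds).
C1: sp2
C2: sp
C3: sp2
C4: sp3 ✓
C5: sp3 ✓
C6: sp2
C7: sp
C8: sp2
2 carbons are sp3.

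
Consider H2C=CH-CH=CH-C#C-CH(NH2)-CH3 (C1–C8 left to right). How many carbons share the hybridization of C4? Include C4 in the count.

C4 is sp2 (one π bond).
C1: sp2 ✓
C2: sp2 ✓
C3: sp2 ✓
C4: sp2 ✓
C5: sp
C6: sp
C7: sp3
C8: sp3
4 carbons are sp2.

4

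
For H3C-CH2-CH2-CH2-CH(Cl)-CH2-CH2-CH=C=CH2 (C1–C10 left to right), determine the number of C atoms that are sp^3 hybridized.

7

C1: sp3 ✓
C2: sp3 ✓
C3: sp3 ✓
C4: sp3 ✓
C5: sp3 ✓
C6: sp3 ✓
C7: sp3 ✓
C8: sp2
C9: sp
C10: sp2
C1, C2, C3, C4, C5, C6, C7 → 7 sp3 carbons.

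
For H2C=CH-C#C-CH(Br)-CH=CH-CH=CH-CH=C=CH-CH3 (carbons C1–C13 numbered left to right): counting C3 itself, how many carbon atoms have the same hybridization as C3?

3

C3 is sp (two π bonds).
C1: sp2
C2: sp2
C3: sp ✓
C4: sp ✓
C5: sp3
C6: sp2
C7: sp2
C8: sp2
C9: sp2
C10: sp2
C11: sp ✓
C12: sp2
C13: sp3
3 carbons are sp.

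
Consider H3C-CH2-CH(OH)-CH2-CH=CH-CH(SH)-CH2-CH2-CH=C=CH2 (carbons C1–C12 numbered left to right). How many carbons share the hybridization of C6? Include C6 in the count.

4

C6 is sp2 (one π bond).
C1: sp3
C2: sp3
C3: sp3
C4: sp3
C5: sp2 ✓
C6: sp2 ✓
C7: sp3
C8: sp3
C9: sp3
C10: sp2 ✓
C11: sp
C12: sp2 ✓
4 carbons are sp2.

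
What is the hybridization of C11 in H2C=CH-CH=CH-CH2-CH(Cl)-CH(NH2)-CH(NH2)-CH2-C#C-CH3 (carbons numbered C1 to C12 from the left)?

C11 — 2 σ bonds, plus two π bonds. Steric number 2, so sp.

sp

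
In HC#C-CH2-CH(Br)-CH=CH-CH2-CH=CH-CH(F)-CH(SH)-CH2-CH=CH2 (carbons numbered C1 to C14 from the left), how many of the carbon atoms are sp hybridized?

C1: sp ✓
C2: sp ✓
C3: sp3
C4: sp3
C5: sp2
C6: sp2
C7: sp3
C8: sp2
C9: sp2
C10: sp3
C11: sp3
C12: sp3
C13: sp2
C14: sp2
C1, C2 → 2 sp carbons.

2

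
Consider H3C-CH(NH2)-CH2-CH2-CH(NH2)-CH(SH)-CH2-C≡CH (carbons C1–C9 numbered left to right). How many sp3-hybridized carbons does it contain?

C1: sp3 ✓
C2: sp3 ✓
C3: sp3 ✓
C4: sp3 ✓
C5: sp3 ✓
C6: sp3 ✓
C7: sp3 ✓
C8: sp
C9: sp
C1, C2, C3, C4, C5, C6, C7 → 7 sp3 carbons.

7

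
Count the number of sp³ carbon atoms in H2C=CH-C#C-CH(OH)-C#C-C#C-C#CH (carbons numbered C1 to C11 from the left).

C1: sp2
C2: sp2
C3: sp
C4: sp
C5: sp3 ✓
C6: sp
C7: sp
C8: sp
C9: sp
C10: sp
C11: sp
C5 → 1 sp3 carbon.

1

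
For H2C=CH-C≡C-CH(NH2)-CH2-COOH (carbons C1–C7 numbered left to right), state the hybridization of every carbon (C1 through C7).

C1 sp2, C2 sp2, C3 sp, C4 sp, C5 sp3, C6 sp3, C7 sp2

C1 carries 3 σ bonds, plus one π bond, giving a steric number of 3, so it is sp2.
C2: 3 σ bonds, plus one π bond; 3 regions of electron density → sp2.
C3 carries 2 σ bonds, plus two π bonds, giving a steric number of 2, so it is sp.
C4 (2 σ bonds, plus two π bonds) has steric number 2: sp.
C5: 4 σ bonds; 4 regions of electron density → sp3.
C6 (4 σ bonds) has steric number 4: sp3.
C7: 3 σ bonds, plus one π bond; 3 regions of electron density → sp2.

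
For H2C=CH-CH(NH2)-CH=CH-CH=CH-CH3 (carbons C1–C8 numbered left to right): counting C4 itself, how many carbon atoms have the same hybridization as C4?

6

C4 is sp2 (one π bond).
C1: sp2 ✓
C2: sp2 ✓
C3: sp3
C4: sp2 ✓
C5: sp2 ✓
C6: sp2 ✓
C7: sp2 ✓
C8: sp3
6 carbons are sp2.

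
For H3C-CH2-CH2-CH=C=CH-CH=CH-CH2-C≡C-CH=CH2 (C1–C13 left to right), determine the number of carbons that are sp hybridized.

C1: sp3
C2: sp3
C3: sp3
C4: sp2
C5: sp ✓
C6: sp2
C7: sp2
C8: sp2
C9: sp3
C10: sp ✓
C11: sp ✓
C12: sp2
C13: sp2
C5, C10, C11 → 3 sp carbons.

3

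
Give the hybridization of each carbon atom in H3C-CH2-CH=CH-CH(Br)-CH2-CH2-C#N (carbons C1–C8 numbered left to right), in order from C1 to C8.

C1 sp3, C2 sp3, C3 sp2, C4 sp2, C5 sp3, C6 sp3, C7 sp3, C8 sp

C1 (4 σ bonds) has steric number 4: sp3.
C2 has 4 σ bonds: steric number 4 → sp3.
C3 is sp2: 3 σ bonds, plus one π bond, 3 electron-density regions.
C4 carries 3 σ bonds, plus one π bond, giving a steric number of 3, so it is sp2.
C5 — 4 σ bonds. Steric number 4, so sp3.
C6 carries 4 σ bonds, giving a steric number of 4, so it is sp3.
C7 — 4 σ bonds. Steric number 4, so sp3.
C8 — 2 σ bonds, plus two π bonds. Steric number 2, so sp.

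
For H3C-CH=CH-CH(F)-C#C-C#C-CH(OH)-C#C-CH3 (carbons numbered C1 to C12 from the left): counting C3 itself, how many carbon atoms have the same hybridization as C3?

C3 is sp2 (one π bond).
C1: sp3
C2: sp2 ✓
C3: sp2 ✓
C4: sp3
C5: sp
C6: sp
C7: sp
C8: sp
C9: sp3
C10: sp
C11: sp
C12: sp3
2 carbons are sp2.

2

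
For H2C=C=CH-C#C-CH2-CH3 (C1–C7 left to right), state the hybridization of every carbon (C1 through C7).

C1 — 3 σ bonds, plus one π bond. Steric number 3, so sp2.
C2 is sp: 2 σ bonds, plus two π bonds, 2 electron-density regions.
C3 — 3 σ bonds, plus one π bond. Steric number 3, so sp2.
C4 (2 σ bonds, plus two π bonds) has steric number 2: sp.
C5: 2 σ bonds, plus two π bonds; 2 regions of electron density → sp.
C6 — 4 σ bonds. Steric number 4, so sp3.
C7 is sp3: 4 σ bonds, 4 electron-density regions.

C1 sp2, C2 sp, C3 sp2, C4 sp, C5 sp, C6 sp3, C7 sp3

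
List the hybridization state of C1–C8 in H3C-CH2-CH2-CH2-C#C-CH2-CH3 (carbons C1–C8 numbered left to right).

C1 has 4 σ bonds: steric number 4 → sp3.
C2: 4 σ bonds — 4 electron domains, sp3.
C3: 4 σ bonds — 4 electron domains, sp3.
C4 has 4 σ bonds: steric number 4 → sp3.
C5 — 2 σ bonds, plus two π bonds. Steric number 2, so sp.
C6 is sp: 2 σ bonds, plus two π bonds, 2 electron-density regions.
C7: 4 σ bonds; 4 regions of electron density → sp3.
C8 (4 σ bonds) has steric number 4: sp3.

C1 sp3, C2 sp3, C3 sp3, C4 sp3, C5 sp, C6 sp, C7 sp3, C8 sp3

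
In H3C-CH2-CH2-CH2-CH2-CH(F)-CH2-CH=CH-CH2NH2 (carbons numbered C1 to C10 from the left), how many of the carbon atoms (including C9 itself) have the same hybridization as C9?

2

C9 is sp2 (one π bond).
C1: sp3
C2: sp3
C3: sp3
C4: sp3
C5: sp3
C6: sp3
C7: sp3
C8: sp2 ✓
C9: sp2 ✓
C10: sp3
2 carbons are sp2.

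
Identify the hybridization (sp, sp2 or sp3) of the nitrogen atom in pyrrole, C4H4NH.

N has three σ bonds; its lone pair occupies the p orbital and is part of the aromatic π system, so N is sp2 (not the sp3 a naive steric count of 4 would give).

sp2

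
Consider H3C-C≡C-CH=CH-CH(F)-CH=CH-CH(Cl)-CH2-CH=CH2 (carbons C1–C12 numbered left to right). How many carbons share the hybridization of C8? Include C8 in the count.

C8 is sp2 (one π bond).
C1: sp3
C2: sp
C3: sp
C4: sp2 ✓
C5: sp2 ✓
C6: sp3
C7: sp2 ✓
C8: sp2 ✓
C9: sp3
C10: sp3
C11: sp2 ✓
C12: sp2 ✓
6 carbons are sp2.

6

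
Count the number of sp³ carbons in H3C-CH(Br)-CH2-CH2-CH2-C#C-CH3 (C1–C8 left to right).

6

C1: sp3 ✓
C2: sp3 ✓
C3: sp3 ✓
C4: sp3 ✓
C5: sp3 ✓
C6: sp
C7: sp
C8: sp3 ✓
C1, C2, C3, C4, C5, C8 → 6 sp3 carbons.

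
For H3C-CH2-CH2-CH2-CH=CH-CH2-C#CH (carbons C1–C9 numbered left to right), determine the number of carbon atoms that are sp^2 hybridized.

2

C1: sp3
C2: sp3
C3: sp3
C4: sp3
C5: sp2 ✓
C6: sp2 ✓
C7: sp3
C8: sp
C9: sp
C5, C6 → 2 sp2 carbons.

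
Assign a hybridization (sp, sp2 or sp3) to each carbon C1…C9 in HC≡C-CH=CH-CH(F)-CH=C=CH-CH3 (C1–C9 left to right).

C1 sp, C2 sp, C3 sp2, C4 sp2, C5 sp3, C6 sp2, C7 sp, C8 sp2, C9 sp3

C1 carries 2 σ bonds, plus two π bonds, giving a steric number of 2, so it is sp.
C2 (2 σ bonds, plus two π bonds) has steric number 2: sp.
C3 carries 3 σ bonds, plus one π bond, giving a steric number of 3, so it is sp2.
C4: 3 σ bonds, plus one π bond — 3 electron domains, sp2.
C5: 4 σ bonds; 4 regions of electron density → sp3.
C6 (3 σ bonds, plus one π bond) has steric number 3: sp2.
C7 has 2 σ bonds, plus two π bonds: steric number 2 → sp.
C8 — 3 σ bonds, plus one π bond. Steric number 3, so sp2.
C9: 4 σ bonds; 4 regions of electron density → sp3.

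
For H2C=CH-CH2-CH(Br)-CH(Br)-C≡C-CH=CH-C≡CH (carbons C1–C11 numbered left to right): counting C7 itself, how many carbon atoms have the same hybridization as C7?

C7 is sp (two π bonds).
C1: sp2
C2: sp2
C3: sp3
C4: sp3
C5: sp3
C6: sp ✓
C7: sp ✓
C8: sp2
C9: sp2
C10: sp ✓
C11: sp ✓
4 carbons are sp.

4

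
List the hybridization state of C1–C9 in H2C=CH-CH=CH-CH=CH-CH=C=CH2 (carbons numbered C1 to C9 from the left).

C1 is sp2: 3 σ bonds, plus one π bond, 3 electron-density regions.
C2: 3 σ bonds, plus one π bond — 3 electron domains, sp2.
C3 is sp2: 3 σ bonds, plus one π bond, 3 electron-density regions.
C4 has 3 σ bonds, plus one π bond: steric number 3 → sp2.
C5 has 3 σ bonds, plus one π bond: steric number 3 → sp2.
C6 has 3 σ bonds, plus one π bond: steric number 3 → sp2.
C7 — 3 σ bonds, plus one π bond. Steric number 3, so sp2.
C8: 2 σ bonds, plus two π bonds; 2 regions of electron density → sp.
C9 has 3 σ bonds, plus one π bond: steric number 3 → sp2.

C1 sp2, C2 sp2, C3 sp2, C4 sp2, C5 sp2, C6 sp2, C7 sp2, C8 sp, C9 sp2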